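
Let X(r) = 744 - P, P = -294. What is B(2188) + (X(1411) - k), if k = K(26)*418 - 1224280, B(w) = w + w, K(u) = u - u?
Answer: 1229694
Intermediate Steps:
K(u) = 0
B(w) = 2*w
X(r) = 1038 (X(r) = 744 - 1*(-294) = 744 + 294 = 1038)
k = -1224280 (k = 0*418 - 1224280 = 0 - 1224280 = -1224280)
B(2188) + (X(1411) - k) = 2*2188 + (1038 - 1*(-1224280)) = 4376 + (1038 + 1224280) = 4376 + 1225318 = 1229694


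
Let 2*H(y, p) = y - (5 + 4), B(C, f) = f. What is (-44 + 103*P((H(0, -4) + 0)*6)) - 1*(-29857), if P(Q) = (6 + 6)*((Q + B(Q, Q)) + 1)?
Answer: -35695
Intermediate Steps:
H(y, p) = -9/2 + y/2 (H(y, p) = (y - (5 + 4))/2 = (y - 1*9)/2 = (y - 9)/2 = (-9 + y)/2 = -9/2 + y/2)
P(Q) = 12 + 24*Q (P(Q) = (6 + 6)*((Q + Q) + 1) = 12*(2*Q + 1) = 12*(1 + 2*Q) = 12 + 24*Q)
(-44 + 103*P((H(0, -4) + 0)*6)) - 1*(-29857) = (-44 + 103*(12 + 24*(((-9/2 + (1/2)*0) + 0)*6))) - 1*(-29857) = (-44 + 103*(12 + 24*(((-9/2 + 0) + 0)*6))) + 29857 = (-44 + 103*(12 + 24*((-9/2 + 0)*6))) + 29857 = (-44 + 103*(12 + 24*(-9/2*6))) + 29857 = (-44 + 103*(12 + 24*(-27))) + 29857 = (-44 + 103*(12 - 648)) + 29857 = (-44 + 103*(-636)) + 29857 = (-44 - 65508) + 29857 = -65552 + 29857 = -35695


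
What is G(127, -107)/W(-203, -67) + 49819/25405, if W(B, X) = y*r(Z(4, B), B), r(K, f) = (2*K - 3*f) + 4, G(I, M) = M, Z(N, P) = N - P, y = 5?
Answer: 50620446/26090935 ≈ 1.9402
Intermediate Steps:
r(K, f) = 4 - 3*f + 2*K (r(K, f) = (-3*f + 2*K) + 4 = 4 - 3*f + 2*K)
W(B, X) = 60 - 25*B (W(B, X) = 5*(4 - 3*B + 2*(4 - B)) = 5*(4 - 3*B + (8 - 2*B)) = 5*(12 - 5*B) = 60 - 25*B)
G(127, -107)/W(-203, -67) + 49819/25405 = -107/(60 - 25*(-203)) + 49819/25405 = -107/(60 + 5075) + 49819*(1/25405) = -107/5135 + 49819/25405 = 50620446/26090935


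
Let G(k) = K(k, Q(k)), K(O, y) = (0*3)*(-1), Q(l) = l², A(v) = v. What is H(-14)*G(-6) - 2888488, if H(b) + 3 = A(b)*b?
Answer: -2888488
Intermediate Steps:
H(b) = -3 + b² (H(b) = -3 + b*b = -3 + b²)
K(O, y) = 0 (K(O, y) = 0*(-1) = 0)
G(k) = 0
H(-14)*G(-6) - 2888488 = (-3 + (-14)²)*0 - 2888488 = (-3 + 196)*0 - 2888488 = 193*0 - 2888488 = 0 - 2888488 = -2888488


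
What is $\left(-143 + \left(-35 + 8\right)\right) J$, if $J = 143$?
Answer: $-24310$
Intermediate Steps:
$\left(-143 + \left(-35 + 8\right)\right) J = \left(-143 + \left(-35 + 8\right)\right) 143 = \left(-143 - 27\right) 143 = \left(-170\right) 143 = -24310$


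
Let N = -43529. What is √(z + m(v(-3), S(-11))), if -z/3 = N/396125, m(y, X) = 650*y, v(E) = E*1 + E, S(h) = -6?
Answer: 9*I*√302181151685/79225 ≈ 62.447*I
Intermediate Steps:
v(E) = 2*E (v(E) = E + E = 2*E)
z = 130587/396125 (z = -(-130587)/396125 = -3*(-43529/396125) = 130587/396125 ≈ 0.32966)
√(z + m(v(-3), S(-11))) = √(130587/396125 + 650*(2*(-3))) = √(130587/396125 + 650*(-6)) = √(130587/396125 - 3900) = √(-1544756913/396125) = 9*I*√302181151685/79225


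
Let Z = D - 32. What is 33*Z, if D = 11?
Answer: -693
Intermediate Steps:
Z = -21 (Z = 11 - 32 = -21)
33*Z = 33*(-21) = -693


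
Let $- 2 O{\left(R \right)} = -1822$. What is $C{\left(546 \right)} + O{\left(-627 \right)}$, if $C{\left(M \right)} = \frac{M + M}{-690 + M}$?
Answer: $\frac{10841}{12} \approx 903.42$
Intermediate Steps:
$O{\left(R \right)} = 911$ ($O{\left(R \right)} = \left(- \frac{1}{2}\right) \left(-1822\right) = 911$)
$C{\left(M \right)} = \frac{2 M}{-690 + M}$
$C{\left(546 \right)} + O{\left(-627 \right)} = 2 \cdot 546 \frac{1}{-690 + 546} + 911 = 2 \cdot 546 \frac{1}{-144} + 911 = 2 \cdot 546 \left(- \frac{1}{144}\right) + 911 = - \frac{91}{12} + 911 = \frac{10841}{12}$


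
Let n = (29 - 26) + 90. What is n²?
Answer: 8649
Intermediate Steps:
n = 93 (n = 3 + 90 = 93)
n² = 93² = 8649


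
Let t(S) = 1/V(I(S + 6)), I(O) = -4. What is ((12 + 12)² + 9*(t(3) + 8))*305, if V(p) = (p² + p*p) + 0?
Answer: 6327225/32 ≈ 1.9773e+5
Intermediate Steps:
V(p) = 2*p² (V(p) = (p² + p²) + 0 = 2*p² + 0 = 2*p²)
t(S) = 1/32 (t(S) = 1/(2*(-4)²) = 1/(2*16) = 1/32)
((12 + 12)² + 9*(t(3) + 8))*305 = ((12 + 12)² + 9*(1/32 + 8))*305 = (24² + 9*(257/32))*305 = (576 + 2313/32)*305 = (20745/32)*305 = 6327225/32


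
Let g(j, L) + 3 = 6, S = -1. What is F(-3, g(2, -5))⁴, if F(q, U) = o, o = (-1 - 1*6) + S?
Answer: 4096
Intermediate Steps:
o = -8 (o = (-1 - 1*6) - 1 = (-1 - 6) - 1 = -7 - 1 = -8)
g(j, L) = 3 (g(j, L) = -3 + 6 = 3)
F(q, U) = -8
F(-3, g(2, -5))⁴ = (-8)⁴ = 4096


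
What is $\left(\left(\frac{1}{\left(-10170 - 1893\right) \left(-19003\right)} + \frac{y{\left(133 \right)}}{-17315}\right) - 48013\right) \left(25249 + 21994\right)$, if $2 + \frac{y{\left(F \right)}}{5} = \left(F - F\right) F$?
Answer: $- \frac{1800637512554391075250}{793834533507} \approx -2.2683 \cdot 10^{9}$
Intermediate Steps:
$y{\left(F \right)} = -10$ ($y{\left(F \right)} = -10 + 5 \left(F - F\right) F = -10 + 5 \cdot 0 F = -10 + 5 \cdot 0 = -10 + 0 = -10$)
$\left(\left(\frac{1}{\left(-10170 - 1893\right) \left(-19003\right)} + \frac{y{\left(133 \right)}}{-17315}\right) - 48013\right) \left(25249 + 21994\right) = \left(\left(\frac{1}{\left(-10170 - 1893\right) \left(-19003\right)} - \frac{10}{-17315}\right) - 48013\right) \left(25249 + 21994\right) = \left(\left(\frac{1}{-12063} \left(- \frac{1}{19003}\right) - - \frac{2}{3463}\right) - 48013\right) 47243 = \left(\left(\left(- \frac{1}{12063}\right) \left(- \frac{1}{19003}\right) + \frac{2}{3463}\right) - 48013\right) 47243 = \left(\left(\frac{1}{229233189} + \frac{2}{3463}\right) - 48013\right) 47243 = \left(\frac{458469841}{793834533507} - 48013\right) 47243 = \left(- \frac{38114376998801750}{793834533507}\right) 47243 = - \frac{1800637512554391075250}{793834533507}$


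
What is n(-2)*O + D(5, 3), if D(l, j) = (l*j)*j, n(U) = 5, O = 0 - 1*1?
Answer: 40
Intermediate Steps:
O = -1 (O = 0 - 1 = -1)
D(l, j) = l*j² (D(l, j) = (j*l)*j = l*j²)
n(-2)*O + D(5, 3) = 5*(-1) + 5*3² = -5 + 5*9 = -5 + 45 = 40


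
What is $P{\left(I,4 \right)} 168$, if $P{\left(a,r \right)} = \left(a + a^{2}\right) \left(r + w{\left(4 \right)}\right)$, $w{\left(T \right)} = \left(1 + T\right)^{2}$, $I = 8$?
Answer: $350784$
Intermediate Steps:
$P{\left(a,r \right)} = \left(25 + r\right) \left(a + a^{2}\right)$ ($P{\left(a,r \right)} = \left(a + a^{2}\right) \left(r + \left(1 + 4\right)^{2}\right) = \left(a + a^{2}\right) \left(r + 5^{2}\right) = \left(a + a^{2}\right) \left(r + 25\right) = \left(a + a^{2}\right) \left(25 + r\right) = \left(25 + r\right) \left(a + a^{2}\right)$)
$P{\left(I,4 \right)} 168 = 8 \left(25 + 4 + 25 \cdot 8 + 8 \cdot 4\right) 168 = 8 \left(25 + 4 + 200 + 32\right) 168 = 8 \cdot 261 \cdot 168 = 2088 \cdot 168 = 350784$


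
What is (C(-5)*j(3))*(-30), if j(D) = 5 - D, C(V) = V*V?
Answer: -1500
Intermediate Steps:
C(V) = V**2
(C(-5)*j(3))*(-30) = ((-5)**2*(5 - 1*3))*(-30) = (25*(5 - 3))*(-30) = (25*2)*(-30) = 50*(-30) = -1500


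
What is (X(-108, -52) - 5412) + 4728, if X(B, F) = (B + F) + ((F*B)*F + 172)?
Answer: -292704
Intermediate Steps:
X(B, F) = 172 + B + F + B*F**2 (X(B, F) = (B + F) + ((B*F)*F + 172) = (B + F) + (B*F**2 + 172) = (B + F) + (172 + B*F**2) = 172 + B + F + B*F**2)
(X(-108, -52) - 5412) + 4728 = ((172 - 108 - 52 - 108*(-52)**2) - 5412) + 4728 = ((172 - 108 - 52 - 108*2704) - 5412) + 4728 = ((172 - 108 - 52 - 292032) - 5412) + 4728 = (-292020 - 5412) + 4728 = -297432 + 4728 = -292704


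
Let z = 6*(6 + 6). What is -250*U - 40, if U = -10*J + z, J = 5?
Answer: -5540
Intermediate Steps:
z = 72 (z = 6*12 = 72)
U = 22 (U = -10*5 + 72 = -50 + 72 = 22)
-250*U - 40 = -250*22 - 40 = -5500 - 40 = -5540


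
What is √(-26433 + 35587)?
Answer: √9154 ≈ 95.677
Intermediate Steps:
√(-26433 + 35587) = √9154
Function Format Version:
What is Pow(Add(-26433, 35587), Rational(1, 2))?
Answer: Pow(9154, Rational(1, 2)) ≈ 95.677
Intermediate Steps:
Pow(Add(-26433, 35587), Rational(1, 2)) = Pow(9154, Rational(1, 2))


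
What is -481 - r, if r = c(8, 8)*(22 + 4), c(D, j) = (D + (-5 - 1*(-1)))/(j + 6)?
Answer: -3419/7 ≈ -488.43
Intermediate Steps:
c(D, j) = (-4 + D)/(6 + j) (c(D, j) = (D + (-5 + 1))/(6 + j) = (D - 4)/(6 + j) = (-4 + D)/(6 + j))
r = 52/7 (r = ((-4 + 8)/(6 + 8))*(22 + 4) = (4/14)*26 = ((1/14)*4)*26 = (2/7)*26 = 52/7 ≈ 7.4286)
-481 - r = -481 - 1*52/7 = -481 - 52/7 = -3419/7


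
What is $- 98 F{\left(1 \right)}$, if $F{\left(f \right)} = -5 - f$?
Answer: $588$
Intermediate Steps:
$- 98 F{\left(1 \right)} = - 98 \left(-5 - 1\right) = \left(-98\right) \left(-6\right) = 588$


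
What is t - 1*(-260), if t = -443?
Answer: -183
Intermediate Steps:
t - 1*(-260) = -443 - 1*(-260) = -443 + 260 = -183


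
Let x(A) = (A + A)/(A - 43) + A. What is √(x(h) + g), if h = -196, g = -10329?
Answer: I*√601104837/239 ≈ 102.58*I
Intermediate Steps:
x(A) = A + 2*A/(-43 + A) (x(A) = (2*A)/(-43 + A) + A = 2*A/(-43 + A) + A = A + 2*A/(-43 + A))
√(x(h) + g) = √(-196*(-41 - 196)/(-43 - 196) - 10329) = √(-196*(-237)/(-239) - 10329) = √(-196*(-1/239)*(-237) - 10329) = √(-46452/239 - 10329) = √(-2515083/239) = I*√601104837/239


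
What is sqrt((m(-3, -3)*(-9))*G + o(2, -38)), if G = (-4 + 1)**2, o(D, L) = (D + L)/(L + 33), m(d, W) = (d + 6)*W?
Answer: 3*sqrt(2045)/5 ≈ 27.133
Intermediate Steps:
m(d, W) = W*(6 + d) (m(d, W) = (6 + d)*W = W*(6 + d))
o(D, L) = (D + L)/(33 + L)
G = 9 (G = (-3)**2 = 9)
sqrt((m(-3, -3)*(-9))*G + o(2, -38)) = sqrt((-3*(6 - 3)*(-9))*9 + (2 - 38)/(33 - 38)) = sqrt((-3*3*(-9))*9 - 36/(-5)) = sqrt(-9*(-9)*9 - 1/5*(-36)) = sqrt(81*9 + 36/5) = sqrt(729 + 36/5) = sqrt(3681/5) = 3*sqrt(2045)/5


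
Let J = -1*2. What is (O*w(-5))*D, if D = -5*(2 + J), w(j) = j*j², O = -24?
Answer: 0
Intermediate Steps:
J = -2
w(j) = j³
D = 0 (D = -5*(2 - 2) = -5*0 = 0)
(O*w(-5))*D = -24*(-5)³*0 = -24*(-125)*0 = 3000*0 = 0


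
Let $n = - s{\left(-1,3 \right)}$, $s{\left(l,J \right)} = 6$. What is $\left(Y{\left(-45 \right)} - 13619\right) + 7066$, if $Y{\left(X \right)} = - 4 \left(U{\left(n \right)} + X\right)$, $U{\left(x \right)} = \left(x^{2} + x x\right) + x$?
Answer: $-6637$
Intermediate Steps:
$n = -6$ ($n = \left(-1\right) 6 = -6$)
$U{\left(x \right)} = x + 2 x^{2}$ ($U{\left(x \right)} = \left(x^{2} + x^{2}\right) + x = 2 x^{2} + x = x + 2 x^{2}$)
$Y{\left(X \right)} = -264 - 4 X$ ($Y{\left(X \right)} = - 4 \left(- 6 \left(1 + 2 \left(-6\right)\right) + X\right) = - 4 \left(- 6 \left(1 - 12\right) + X\right) = - 4 \left(\left(-6\right) \left(-11\right) + X\right) = - 4 \left(66 + X\right) = -264 - 4 X$)
$\left(Y{\left(-45 \right)} - 13619\right) + 7066 = \left(\left(-264 - -180\right) - 13619\right) + 7066 = \left(\left(-264 + 180\right) - 13619\right) + 7066 = \left(-84 - 13619\right) + 7066 = -13703 + 7066 = -6637$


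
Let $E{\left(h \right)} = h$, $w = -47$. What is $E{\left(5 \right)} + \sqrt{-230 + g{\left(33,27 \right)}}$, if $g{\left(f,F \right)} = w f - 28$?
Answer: $5 + 3 i \sqrt{201} \approx 5.0 + 42.532 i$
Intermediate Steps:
$g{\left(f,F \right)} = -28 - 47 f$ ($g{\left(f,F \right)} = - 47 f - 28 = -28 - 47 f$)
$E{\left(5 \right)} + \sqrt{-230 + g{\left(33,27 \right)}} = 5 + \sqrt{-230 - 1579} = 5 + \sqrt{-1809} = 5 + 3 i \sqrt{201}$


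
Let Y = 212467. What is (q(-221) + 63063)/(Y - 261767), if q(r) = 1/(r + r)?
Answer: -5574769/4358120 ≈ -1.2792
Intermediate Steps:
q(r) = 1/(2*r)
(q(-221) + 63063)/(Y - 261767) = ((½)/(-221) + 63063)/(212467 - 261767) = ((½)*(-1/221) + 63063)/(-49300) = (-1/442 + 63063)*(-1/49300) = (27873845/442)*(-1/49300) = -5574769/4358120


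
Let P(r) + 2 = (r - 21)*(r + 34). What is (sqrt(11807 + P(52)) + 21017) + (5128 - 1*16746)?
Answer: 9399 + sqrt(14471) ≈ 9519.3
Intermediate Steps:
P(r) = -2 + (-21 + r)*(34 + r) (P(r) = -2 + (r - 21)*(r + 34) = -2 + (-21 + r)*(34 + r))
(sqrt(11807 + P(52)) + 21017) + (5128 - 1*16746) = (sqrt(11807 + (-716 + 52**2 + 13*52)) + 21017) + (5128 - 1*16746) = (sqrt(11807 + (-716 + 2704 + 676)) + 21017) + (5128 - 16746) = (sqrt(11807 + 2664) + 21017) - 11618 = (sqrt(14471) + 21017) - 11618 = (21017 + sqrt(14471)) - 11618 = 9399 + sqrt(14471)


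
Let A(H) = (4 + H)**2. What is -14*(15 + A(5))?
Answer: -1344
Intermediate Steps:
-14*(15 + A(5)) = -14*(15 + (4 + 5)**2) = -14*(15 + 9**2) = -14*(15 + 81) = -14*96 = -1344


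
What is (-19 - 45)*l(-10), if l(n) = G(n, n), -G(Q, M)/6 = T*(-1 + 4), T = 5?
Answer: 5760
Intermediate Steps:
G(Q, M) = -90 (G(Q, M) = -30*(-1 + 4) = -30*3 = -6*15 = -90)
l(n) = -90
(-19 - 45)*l(-10) = (-19 - 45)*(-90) = -64*(-90) = 5760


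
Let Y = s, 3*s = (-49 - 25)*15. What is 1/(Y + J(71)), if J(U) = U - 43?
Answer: -1/342 ≈ -0.0029240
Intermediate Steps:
J(U) = -43 + U
s = -370 (s = ((-49 - 25)*15)/3 = (-74*15)/3 = (⅓)*(-1110) = -370)
Y = -370
1/(Y + J(71)) = 1/(-370 + (-43 + 71)) = 1/(-370 + 28) = 1/(-342) = -1/342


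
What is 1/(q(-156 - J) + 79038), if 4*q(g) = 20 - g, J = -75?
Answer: 4/316253 ≈ 1.2648e-5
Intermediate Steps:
q(g) = 5 - g/4 (q(g) = (20 - g)/4 = 5 - g/4)
1/(q(-156 - J) + 79038) = 1/((5 - (-156 - 1*(-75))/4) + 79038) = 1/((5 - (-156 + 75)/4) + 79038) = 1/((5 - ¼*(-81)) + 79038) = 1/((5 + 81/4) + 79038) = 1/(101/4 + 79038) = 1/(316253/4) = 4/316253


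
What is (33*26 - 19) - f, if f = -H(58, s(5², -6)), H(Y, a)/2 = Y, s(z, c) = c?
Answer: 955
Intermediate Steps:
H(Y, a) = 2*Y
f = -116 (f = -2*58 = -1*116 = -116)
(33*26 - 19) - f = (33*26 - 19) - 1*(-116) = (858 - 19) + 116 = 839 + 116 = 955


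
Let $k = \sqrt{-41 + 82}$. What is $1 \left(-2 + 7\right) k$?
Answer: $5 \sqrt{41} \approx 32.016$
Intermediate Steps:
$k = \sqrt{41} \approx 6.4031$
$1 \left(-2 + 7\right) k = 1 \left(-2 + 7\right) \sqrt{41} = 1 \cdot 5 \sqrt{41} = 5 \sqrt{41}$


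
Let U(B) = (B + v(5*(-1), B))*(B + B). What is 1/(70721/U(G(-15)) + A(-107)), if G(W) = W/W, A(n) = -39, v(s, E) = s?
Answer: -8/71033 ≈ -0.00011262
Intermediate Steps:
G(W) = 1
U(B) = 2*B*(-5 + B) (U(B) = (B + 5*(-1))*(B + B) = (B - 5)*(2*B) = (-5 + B)*(2*B) = 2*B*(-5 + B))
1/(70721/U(G(-15)) + A(-107)) = 1/(70721/((2*1*(-5 + 1))) - 39) = 1/(70721/((2*1*(-4))) - 39) = 1/(70721/(-8) - 39) = 1/(70721*(-1/8) - 39) = 1/(-70721/8 - 39) = 1/(-71033/8) = -8/71033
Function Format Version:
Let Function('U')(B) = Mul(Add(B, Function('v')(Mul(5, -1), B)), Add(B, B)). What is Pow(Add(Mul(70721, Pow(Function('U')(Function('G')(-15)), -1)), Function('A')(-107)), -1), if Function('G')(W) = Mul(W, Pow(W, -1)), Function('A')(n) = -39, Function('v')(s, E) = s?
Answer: Rational(-8, 71033) ≈ -0.00011262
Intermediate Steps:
Function('G')(W) = 1
Function('U')(B) = Mul(2, B, Add(-5, B)) (Function('U')(B) = Mul(Add(B, Mul(5, -1)), Add(B, B)) = Mul(Add(B, -5), Mul(2, B)) = Mul(Add(-5, B), Mul(2, B)) = Mul(2, B, Add(-5, B)))
Pow(Add(Mul(70721, Pow(Function('U')(Function('G')(-15)), -1)), Function('A')(-107)), -1) = Pow(Add(Mul(70721, Pow(Mul(2, 1, Add(-5, 1)), -1)), -39), -1) = Pow(Add(Mul(70721, Pow(Mul(2, 1, -4), -1)), -39), -1) = Pow(Add(Mul(70721, Pow(-8, -1)), -39), -1) = Pow(Add(Mul(70721, Rational(-1, 8)), -39), -1) = Pow(Add(Rational(-70721, 8), -39), -1) = Pow(Rational(-71033, 8), -1) = Rational(-8, 71033)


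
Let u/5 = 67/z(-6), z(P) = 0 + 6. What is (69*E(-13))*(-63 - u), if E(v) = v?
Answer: 213187/2 ≈ 1.0659e+5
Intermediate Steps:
z(P) = 6
u = 335/6 (u = 5*(67/6) = 335/6 ≈ 55.833)
(69*E(-13))*(-63 - u) = (69*(-13))*(-63 - 1*335/6) = -897*(-63 - 335/6) = -897*(-713/6) = 213187/2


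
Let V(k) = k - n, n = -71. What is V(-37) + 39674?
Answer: 39708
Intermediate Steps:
V(k) = 71 + k (V(k) = k - 1*(-71) = k + 71 = 71 + k)
V(-37) + 39674 = (71 - 37) + 39674 = 34 + 39674 = 39708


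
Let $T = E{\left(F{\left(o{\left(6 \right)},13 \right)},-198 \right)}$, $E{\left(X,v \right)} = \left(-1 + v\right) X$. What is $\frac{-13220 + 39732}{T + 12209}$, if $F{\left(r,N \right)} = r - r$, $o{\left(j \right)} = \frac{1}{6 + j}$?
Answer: $\frac{26512}{12209} \approx 2.1715$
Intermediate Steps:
$F{\left(r,N \right)} = 0$
$E{\left(X,v \right)} = X \left(-1 + v\right)$
$T = 0$ ($T = 0 \left(-1 - 198\right) = 0 \left(-199\right) = 0$)
$\frac{-13220 + 39732}{T + 12209} = \frac{-13220 + 39732}{0 + 12209} = \frac{26512}{12209}$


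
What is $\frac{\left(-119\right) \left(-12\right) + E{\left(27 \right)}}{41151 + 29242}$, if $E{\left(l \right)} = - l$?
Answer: $\frac{1401}{70393} \approx 0.019903$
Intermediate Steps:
$\frac{\left(-119\right) \left(-12\right) + E{\left(27 \right)}}{41151 + 29242} = \frac{\left(-119\right) \left(-12\right) - 27}{41151 + 29242} = \frac{1428 - 27}{70393} = 1401 \cdot \frac{1}{70393} = \frac{1401}{70393}$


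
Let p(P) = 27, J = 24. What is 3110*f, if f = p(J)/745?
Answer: 16794/149 ≈ 112.71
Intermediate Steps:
f = 27/745 ≈ 0.036242
3110*f = 3110*(27/745) = 16794/149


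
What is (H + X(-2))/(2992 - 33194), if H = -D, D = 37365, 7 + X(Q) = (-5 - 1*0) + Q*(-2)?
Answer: 37373/30202 ≈ 1.2374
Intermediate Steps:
X(Q) = -12 - 2*Q (X(Q) = -7 + ((-5 - 1*0) + Q*(-2)) = -7 + ((-5 + 0) - 2*Q) = -7 + (-5 - 2*Q) = -12 - 2*Q)
H = -37365 (H = -1*37365 = -37365)
(H + X(-2))/(2992 - 33194) = (-37365 + (-12 - 2*(-2)))/(2992 - 33194) = (-37365 + (-12 + 4))/(-30202) = (-37365 - 8)*(-1/30202) = -37373*(-1/30202) = 37373/30202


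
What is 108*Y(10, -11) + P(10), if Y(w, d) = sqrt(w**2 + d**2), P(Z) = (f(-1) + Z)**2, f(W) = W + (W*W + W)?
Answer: 81 + 108*sqrt(221) ≈ 1686.5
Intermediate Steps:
f(W) = W**2 + 2*W (f(W) = W + (W**2 + W) = W + (W + W**2) = W**2 + 2*W)
P(Z) = (-1 + Z)**2 (P(Z) = (-(2 - 1) + Z)**2 = (-1*1 + Z)**2 = (-1 + Z)**2)
Y(w, d) = sqrt(d**2 + w**2)
108*Y(10, -11) + P(10) = 108*sqrt((-11)**2 + 10**2) + (-1 + 10)**2 = 108*sqrt(121 + 100) + 9**2 = 108*sqrt(221) + 81 = 81 + 108*sqrt(221)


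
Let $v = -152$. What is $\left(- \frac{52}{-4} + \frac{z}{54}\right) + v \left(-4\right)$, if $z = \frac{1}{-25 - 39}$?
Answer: $\frac{2146175}{3456} \approx 621.0$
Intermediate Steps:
$z = - \frac{1}{64}$ ($z = \frac{1}{-64} = - \frac{1}{64} \approx -0.015625$)
$\left(- \frac{52}{-4} + \frac{z}{54}\right) + v \left(-4\right) = \left(- \frac{52}{-4} - \frac{1}{64 \cdot 54}\right) - -608 = \left(\left(-52\right) \left(- \frac{1}{4}\right) - \frac{1}{3456}\right) + 608 = \left(13 - \frac{1}{3456}\right) + 608 = \frac{44927}{3456} + 608 = \frac{2146175}{3456}$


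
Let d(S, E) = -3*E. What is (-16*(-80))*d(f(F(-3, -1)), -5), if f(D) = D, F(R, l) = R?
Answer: 19200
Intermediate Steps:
(-16*(-80))*d(f(F(-3, -1)), -5) = (-16*(-80))*(-3*(-5)) = 1280*15 = 19200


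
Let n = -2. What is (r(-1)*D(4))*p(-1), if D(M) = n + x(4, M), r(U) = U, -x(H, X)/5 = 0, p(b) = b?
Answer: -2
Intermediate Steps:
x(H, X) = 0 (x(H, X) = -5*0 = 0)
D(M) = -2 (D(M) = -2 + 0 = -2)
(r(-1)*D(4))*p(-1) = -1*(-2)*(-1) = 2*(-1) = -2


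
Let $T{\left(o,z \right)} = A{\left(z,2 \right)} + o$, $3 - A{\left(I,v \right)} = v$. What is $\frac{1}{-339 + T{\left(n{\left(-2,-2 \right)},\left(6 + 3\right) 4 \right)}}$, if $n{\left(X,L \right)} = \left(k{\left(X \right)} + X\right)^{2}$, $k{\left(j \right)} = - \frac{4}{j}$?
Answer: $- \frac{1}{338} \approx -0.0029586$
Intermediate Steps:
$A{\left(I,v \right)} = 3 - v$
$n{\left(X,L \right)} = \left(X - \frac{4}{X}\right)^{2}$ ($n{\left(X,L \right)} = \left(- \frac{4}{X} + X\right)^{2} = \left(X - \frac{4}{X}\right)^{2}$)
$T{\left(o,z \right)} = 1 + o$ ($T{\left(o,z \right)} = \left(3 - 2\right) + o = 1 + o$)
$\frac{1}{-339 + T{\left(n{\left(-2,-2 \right)},\left(6 + 3\right) 4 \right)}} = \frac{1}{-339 + \left(1 + \frac{\left(-4 + \left(-2\right)^{2}\right)^{2}}{4}\right)} = \frac{1}{-339 + \left(1 + \frac{\left(-4 + 4\right)^{2}}{4}\right)} = \frac{1}{-339 + \left(1 + \frac{0^{2}}{4}\right)} = \frac{1}{-339 + \left(1 + \frac{1}{4} \cdot 0\right)} = \frac{1}{-339 + \left(1 + 0\right)} = \frac{1}{-339 + 1} = \frac{1}{-338} = - \frac{1}{338}$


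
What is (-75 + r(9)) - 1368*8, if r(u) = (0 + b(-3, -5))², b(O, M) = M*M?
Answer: -10394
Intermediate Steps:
b(O, M) = M²
r(u) = 625 (r(u) = (0 + (-5)²)² = (0 + 25)² = 25² = 625)
(-75 + r(9)) - 1368*8 = (-75 + 625) - 1368*8 = 550 - 152*72 = 550 - 10944 = -10394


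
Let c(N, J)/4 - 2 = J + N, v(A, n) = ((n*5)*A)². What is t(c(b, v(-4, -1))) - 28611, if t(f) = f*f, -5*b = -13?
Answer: 64765189/25 ≈ 2.5906e+6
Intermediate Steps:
b = 13/5 (b = -⅕*(-13) = 13/5 ≈ 2.6000)
v(A, n) = 25*A²*n² (v(A, n) = ((5*n)*A)² = (5*A*n)² = 25*A²*n²)
c(N, J) = 8 + 4*J + 4*N (c(N, J) = 8 + 4*(J + N) = 8 + (4*J + 4*N) = 8 + 4*J + 4*N)
t(f) = f²
t(c(b, v(-4, -1))) - 28611 = (8 + 4*(25*(-4)²*(-1)²) + 4*(13/5))² - 28611 = (8 + 4*(25*16*1) + 52/5)² - 28611 = (8 + 4*400 + 52/5)² - 28611 = (8 + 1600 + 52/5)² - 28611 = (8092/5)² - 28611 = 65480464/25 - 28611 = 64765189/25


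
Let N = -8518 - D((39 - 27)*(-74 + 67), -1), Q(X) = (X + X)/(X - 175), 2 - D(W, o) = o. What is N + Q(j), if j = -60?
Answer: -400463/47 ≈ -8520.5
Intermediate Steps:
D(W, o) = 2 - o
Q(X) = 2*X/(-175 + X) (Q(X) = (2*X)/(-175 + X) = 2*X/(-175 + X))
N = -8521 (N = -8518 - (2 - 1*(-1)) = -8518 - (2 + 1) = -8518 - 1*3 = -8518 - 3 = -8521)
N + Q(j) = -8521 + 2*(-60)/(-175 - 60) = -8521 + 2*(-60)/(-235) = -8521 + 2*(-60)*(-1/235) = -8521 + 24/47 = -400463/47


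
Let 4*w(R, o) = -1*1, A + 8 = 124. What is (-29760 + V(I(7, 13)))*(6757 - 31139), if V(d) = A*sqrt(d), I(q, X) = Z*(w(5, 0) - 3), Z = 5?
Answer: 725608320 - 1414156*I*sqrt(65) ≈ 7.2561e+8 - 1.1401e+7*I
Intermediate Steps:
A = 116 (A = -8 + 124 = 116)
w(R, o) = -1/4 (w(R, o) = (-1*1)/4 = (1/4)*(-1) = -1/4)
I(q, X) = -65/4 (I(q, X) = 5*(-1/4 - 3) = 5*(-13/4) = -65/4)
V(d) = 116*sqrt(d)
(-29760 + V(I(7, 13)))*(6757 - 31139) = (-29760 + 116*sqrt(-65/4))*(6757 - 31139) = (-29760 + 116*(I*sqrt(65)/2))*(-24382) = (-29760 + 58*I*sqrt(65))*(-24382) = 725608320 - 1414156*I*sqrt(65)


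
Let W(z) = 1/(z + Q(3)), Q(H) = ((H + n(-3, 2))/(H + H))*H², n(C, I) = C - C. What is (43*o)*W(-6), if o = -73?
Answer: 6278/3 ≈ 2092.7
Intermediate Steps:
n(C, I) = 0
Q(H) = H²/2 (Q(H) = ((H + 0)/(H + H))*H² = (H/((2*H)))*H² = (H*(1/(2*H)))*H² = H²/2)
W(z) = 1/(9/2 + z) (W(z) = 1/(z + (½)*3²) = 1/(z + (½)*9) = 1/(z + 9/2) = 1/(9/2 + z))
(43*o)*W(-6) = (43*(-73))*(2/(9 + 2*(-6))) = -6278/(9 - 12) = -6278/(-3) = -6278*(-1)/3 = -3139*(-⅔) = 6278/3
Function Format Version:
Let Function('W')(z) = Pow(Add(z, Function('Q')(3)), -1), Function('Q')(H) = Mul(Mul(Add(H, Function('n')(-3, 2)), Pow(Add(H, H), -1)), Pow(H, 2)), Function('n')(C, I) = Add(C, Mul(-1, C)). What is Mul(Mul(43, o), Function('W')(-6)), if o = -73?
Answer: Rational(6278, 3) ≈ 2092.7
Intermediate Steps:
Function('n')(C, I) = 0
Function('Q')(H) = Mul(Rational(1, 2), Pow(H, 2)) (Function('Q')(H) = Mul(Mul(Add(H, 0), Pow(Add(H, H), -1)), Pow(H, 2)) = Mul(Mul(H, Pow(Mul(2, H), -1)), Pow(H, 2)) = Mul(Mul(H, Mul(Rational(1, 2), Pow(H, -1))), Pow(H, 2)) = Mul(Rational(1, 2), Pow(H, 2)))
Function('W')(z) = Pow(Add(Rational(9, 2), z), -1) (Function('W')(z) = Pow(Add(z, Mul(Rational(1, 2), Pow(3, 2))), -1) = Pow(Add(z, Mul(Rational(1, 2), 9)), -1) = Pow(Add(z, Rational(9, 2)), -1) = Pow(Add(Rational(9, 2), z), -1))
Mul(Mul(43, o), Function('W')(-6)) = Mul(Mul(43, -73), Mul(2, Pow(Add(9, Mul(2, -6)), -1))) = Mul(-3139, Mul(2, Pow(Add(9, -12), -1))) = Mul(-3139, Mul(2, Pow(-3, -1))) = Mul(-3139, Mul(2, Rational(-1, 3))) = Mul(-3139, Rational(-2, 3)) = Rational(6278, 3)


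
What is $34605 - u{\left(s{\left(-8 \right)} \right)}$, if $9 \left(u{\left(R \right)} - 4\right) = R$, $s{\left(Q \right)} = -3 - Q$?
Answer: $\frac{311404}{9} \approx 34600.0$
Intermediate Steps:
$u{\left(R \right)} = 4 + \frac{R}{9}$
$34605 - u{\left(s{\left(-8 \right)} \right)} = 34605 - \left(4 + \frac{-3 - -8}{9}\right) = 34605 - \left(4 + \frac{-3 + 8}{9}\right) = 34605 - \left(4 + \frac{1}{9} \cdot 5\right) = 34605 - \left(4 + \frac{5}{9}\right) = 34605 - \frac{41}{9} = \frac{311404}{9}$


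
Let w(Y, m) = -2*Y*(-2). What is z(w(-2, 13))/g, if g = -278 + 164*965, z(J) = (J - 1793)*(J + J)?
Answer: 14408/78991 ≈ 0.18240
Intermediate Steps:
w(Y, m) = 4*Y
z(J) = 2*J*(-1793 + J) (z(J) = (-1793 + J)*(2*J) = 2*J*(-1793 + J))
g = 157982 (g = -278 + 158260 = 157982)
z(w(-2, 13))/g = (2*(4*(-2))*(-1793 + 4*(-2)))/157982 = (2*(-8)*(-1793 - 8))*(1/157982) = (2*(-8)*(-1801))*(1/157982) = 28816*(1/157982) = 14408/78991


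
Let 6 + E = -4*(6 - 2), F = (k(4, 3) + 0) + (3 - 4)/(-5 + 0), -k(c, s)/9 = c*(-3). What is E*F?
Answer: -11902/5 ≈ -2380.4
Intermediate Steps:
k(c, s) = 27*c (k(c, s) = -9*c*(-3) = -(-27)*c = 27*c)
F = 541/5 (F = (27*4 + 0) + (3 - 4)/(-5 + 0) = (108 + 0) - 1/(-5) = 108 - 1*(-1/5) = 108 + 1/5 = 541/5 ≈ 108.20)
E = -22 (E = -6 - 4*(6 - 2) = -6 - 4*4 = -6 - 16 = -22)
E*F = -22*541/5 = -11902/5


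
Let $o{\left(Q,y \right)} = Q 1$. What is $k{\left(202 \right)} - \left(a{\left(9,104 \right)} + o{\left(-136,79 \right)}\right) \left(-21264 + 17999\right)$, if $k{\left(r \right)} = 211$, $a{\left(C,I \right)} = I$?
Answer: $-104269$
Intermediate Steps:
$o{\left(Q,y \right)} = Q$
$k{\left(202 \right)} - \left(a{\left(9,104 \right)} + o{\left(-136,79 \right)}\right) \left(-21264 + 17999\right) = 211 - \left(104 - 136\right) \left(-21264 + 17999\right) = 211 - \left(-32\right) \left(-3265\right) = 211 - 104480 = -104269$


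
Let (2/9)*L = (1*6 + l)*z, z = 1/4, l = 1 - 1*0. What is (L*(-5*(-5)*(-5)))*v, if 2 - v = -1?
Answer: -23625/8 ≈ -2953.1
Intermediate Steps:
l = 1 (l = 1 + 0 = 1)
v = 3 (v = 2 - 1*(-1) = 2 + 1 = 3)
z = ¼ ≈ 0.25000
L = 63/8 (L = 9*((1*6 + 1)*(¼))/2 = 9*((6 + 1)*(¼))/2 = 9*(7*(¼))/2 = (9/2)*(7/4) = 63/8 ≈ 7.8750)
(L*(-5*(-5)*(-5)))*v = (63*(-5*(-5)*(-5))/8)*3 = (63*(25*(-5))/8)*3 = ((63/8)*(-125))*3 = -7875/8*3 = -23625/8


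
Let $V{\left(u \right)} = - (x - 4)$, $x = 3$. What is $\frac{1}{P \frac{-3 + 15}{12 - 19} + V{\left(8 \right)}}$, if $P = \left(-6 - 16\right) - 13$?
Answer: $\frac{1}{61} \approx 0.016393$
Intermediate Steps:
$P = -35$ ($P = -22 - 13 = -35$)
$V{\left(u \right)} = 1$ ($V{\left(u \right)} = - (3 - 4) = \left(-1\right) \left(-1\right) = 1$)
$\frac{1}{P \frac{-3 + 15}{12 - 19} + V{\left(8 \right)}} = \frac{1}{- 35 \frac{-3 + 15}{12 - 19} + 1} = \frac{1}{- 35 \frac{12}{-7} + 1} = \frac{1}{- 35 \cdot 12 \left(- \frac{1}{7}\right) + 1} = \frac{1}{\left(-35\right) \left(- \frac{12}{7}\right) + 1} = \frac{1}{60 + 1} = \frac{1}{61}$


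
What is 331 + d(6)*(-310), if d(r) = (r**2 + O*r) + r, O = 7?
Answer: -25709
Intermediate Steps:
d(r) = r**2 + 8*r (d(r) = (r**2 + 7*r) + r = r**2 + 8*r)
331 + d(6)*(-310) = 331 + (6*(8 + 6))*(-310) = 331 + (6*14)*(-310) = 331 + 84*(-310) = 331 - 26040 = -25709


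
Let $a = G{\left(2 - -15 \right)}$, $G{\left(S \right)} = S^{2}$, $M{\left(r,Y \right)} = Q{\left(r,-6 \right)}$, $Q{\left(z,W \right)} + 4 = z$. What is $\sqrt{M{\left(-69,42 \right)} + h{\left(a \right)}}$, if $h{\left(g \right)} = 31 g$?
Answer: $\sqrt{8886} \approx 94.266$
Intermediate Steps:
$Q{\left(z,W \right)} = -4 + z$
$M{\left(r,Y \right)} = -4 + r$
$a = 289$ ($a = \left(2 - -15\right)^{2} = \left(2 + 15\right)^{2} = 17^{2} = 289$)
$\sqrt{M{\left(-69,42 \right)} + h{\left(a \right)}} = \sqrt{\left(-4 - 69\right) + 31 \cdot 289} = \sqrt{-73 + 8959} = \sqrt{8886}$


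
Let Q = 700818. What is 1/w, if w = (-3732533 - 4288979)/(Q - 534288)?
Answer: -83265/4010756 ≈ -0.020760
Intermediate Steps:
w = -4010756/83265 (w = (-3732533 - 4288979)/(700818 - 534288) = -8021512/166530 = -8021512*1/166530 = -4010756/83265 ≈ -48.169)
1/w = 1/(-4010756/83265) = -83265/4010756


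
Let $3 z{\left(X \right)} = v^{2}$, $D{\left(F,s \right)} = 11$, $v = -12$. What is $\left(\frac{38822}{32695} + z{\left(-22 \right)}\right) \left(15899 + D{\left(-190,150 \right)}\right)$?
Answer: $\frac{5117235124}{6539} \approx 7.8257 \cdot 10^{5}$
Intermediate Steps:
$z{\left(X \right)} = 48$ ($z{\left(X \right)} = \frac{\left(-12\right)^{2}}{3} = \frac{1}{3} \cdot 144 = 48$)
$\left(\frac{38822}{32695} + z{\left(-22 \right)}\right) \left(15899 + D{\left(-190,150 \right)}\right) = \left(\frac{38822}{32695} + 48\right) \left(15899 + 11\right) = \left(38822 \cdot \frac{1}{32695} + 48\right) 15910 = \left(\frac{38822}{32695} + 48\right) 15910 = \frac{1608182}{32695} \cdot 15910 = \frac{5117235124}{6539}$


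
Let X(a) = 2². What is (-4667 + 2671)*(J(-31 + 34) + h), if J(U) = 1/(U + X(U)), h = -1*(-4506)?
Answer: -62959828/7 ≈ -8.9943e+6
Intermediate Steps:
X(a) = 4
h = 4506
J(U) = 1/(4 + U) (J(U) = 1/(U + 4) = 1/(4 + U))
(-4667 + 2671)*(J(-31 + 34) + h) = (-4667 + 2671)*(1/(4 + (-31 + 34)) + 4506) = -1996*(1/(4 + 3) + 4506) = -1996*(1/7 + 4506) = -1996*(⅐ + 4506) = -1996*31543/7 = -62959828/7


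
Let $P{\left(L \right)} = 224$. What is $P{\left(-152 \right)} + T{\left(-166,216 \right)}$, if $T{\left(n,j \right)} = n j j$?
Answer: $-7744672$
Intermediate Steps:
$T{\left(n,j \right)} = n j^{2}$ ($T{\left(n,j \right)} = j n j = n j^{2}$)
$P{\left(-152 \right)} + T{\left(-166,216 \right)} = 224 - 166 \cdot 216^{2} = 224 - 7744896 = -7744672$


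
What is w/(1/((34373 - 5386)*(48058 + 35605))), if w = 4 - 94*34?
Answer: -7741044904152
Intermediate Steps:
w = -3192 (w = 4 - 3196 = -3192)
w/(1/((34373 - 5386)*(48058 + 35605))) = -3192*(34373 - 5386)*(48058 + 35605) = -3192*28987*83663 = -3192/(1/2425139381) = -3192/1/2425139381 = -3192*2425139381 = -7741044904152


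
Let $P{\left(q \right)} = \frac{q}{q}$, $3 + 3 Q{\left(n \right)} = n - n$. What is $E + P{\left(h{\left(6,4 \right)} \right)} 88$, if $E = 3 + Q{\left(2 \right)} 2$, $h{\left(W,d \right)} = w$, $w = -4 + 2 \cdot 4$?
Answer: $89$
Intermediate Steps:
$Q{\left(n \right)} = -1$ ($Q{\left(n \right)} = -1 + \frac{n - n}{3} = -1 + \frac{1}{3} \cdot 0 = -1 + 0 = -1$)
$w = 4$ ($w = -4 + 8 = 4$)
$h{\left(W,d \right)} = 4$
$P{\left(q \right)} = 1$
$E = 1$ ($E = 3 - 2 = 1$)
$E + P{\left(h{\left(6,4 \right)} \right)} 88 = 1 + 1 \cdot 88 = 1 + 88 = 89$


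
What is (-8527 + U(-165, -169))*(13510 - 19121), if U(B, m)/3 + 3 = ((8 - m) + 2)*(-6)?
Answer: 65974138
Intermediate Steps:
U(B, m) = -189 + 18*m (U(B, m) = -9 + 3*(((8 - m) + 2)*(-6)) = -9 + 3*((10 - m)*(-6)) = -9 + 3*(-60 + 6*m) = -9 + (-180 + 18*m) = -189 + 18*m)
(-8527 + U(-165, -169))*(13510 - 19121) = (-8527 + (-189 + 18*(-169)))*(13510 - 19121) = (-8527 + (-189 - 3042))*(-5611) = (-8527 - 3231)*(-5611) = -11758*(-5611) = 65974138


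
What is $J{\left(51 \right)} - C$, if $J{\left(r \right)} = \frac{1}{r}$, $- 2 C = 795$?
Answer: $\frac{40547}{102} \approx 397.52$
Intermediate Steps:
$C = - \frac{795}{2}$ ($C = \left(- \frac{1}{2}\right) 795 = - \frac{795}{2} \approx -397.5$)
$J{\left(51 \right)} - C = \frac{1}{51} - - \frac{795}{2} = \frac{1}{51} + \frac{795}{2} = \frac{40547}{102}$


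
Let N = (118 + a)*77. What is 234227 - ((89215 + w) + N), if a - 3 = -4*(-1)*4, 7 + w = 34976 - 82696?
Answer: 182190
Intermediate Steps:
w = -47727 (w = -7 + (34976 - 82696) = -7 - 47720 = -47727)
a = 19 (a = 3 - 4*(-1)*4 = 3 + 4*4 = 3 + 16 = 19)
N = 10549 (N = (118 + 19)*77 = 137*77 = 10549)
234227 - ((89215 + w) + N) = 234227 - ((89215 - 47727) + 10549) = 234227 - (41488 + 10549) = 234227 - 1*52037 = 234227 - 52037 = 182190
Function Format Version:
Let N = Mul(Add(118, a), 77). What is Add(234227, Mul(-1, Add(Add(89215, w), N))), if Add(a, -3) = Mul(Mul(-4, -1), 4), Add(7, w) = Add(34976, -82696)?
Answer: 182190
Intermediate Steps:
w = -47727 (w = Add(-7, Add(34976, -82696)) = Add(-7, -47720) = -47727)
a = 19 (a = Add(3, Mul(Mul(-4, -1), 4)) = Add(3, Mul(4, 4)) = Add(3, 16) = 19)
N = 10549 (N = Mul(Add(118, 19), 77) = Mul(137, 77) = 10549)
Add(234227, Mul(-1, Add(Add(89215, w), N))) = Add(234227, Mul(-1, Add(Add(89215, -47727), 10549))) = Add(234227, Mul(-1, Add(41488, 10549))) = Add(234227, Mul(-1, 52037)) = Add(234227, -52037) = 182190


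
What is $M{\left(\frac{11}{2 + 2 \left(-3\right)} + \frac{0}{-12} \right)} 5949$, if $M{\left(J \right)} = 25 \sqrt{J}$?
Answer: $\frac{148725 i \sqrt{11}}{2} \approx 2.4663 \cdot 10^{5} i$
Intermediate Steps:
$M{\left(\frac{11}{2 + 2 \left(-3\right)} + \frac{0}{-12} \right)} 5949 = 25 \sqrt{\frac{11}{2 + 2 \left(-3\right)} + \frac{0}{-12}} \cdot 5949 = 25 \sqrt{\frac{11}{2 - 6} + 0 \left(- \frac{1}{12}\right)} 5949 = 25 \sqrt{\frac{11}{-4} + 0} \cdot 5949 = 25 \sqrt{11 \left(- \frac{1}{4}\right) + 0} \cdot 5949 = 25 \sqrt{- \frac{11}{4} + 0} \cdot 5949 = 25 \sqrt{- \frac{11}{4}} \cdot 5949 = 25 \frac{i \sqrt{11}}{2} \cdot 5949 = \frac{25 i \sqrt{11}}{2} \cdot 5949 = \frac{148725 i \sqrt{11}}{2}$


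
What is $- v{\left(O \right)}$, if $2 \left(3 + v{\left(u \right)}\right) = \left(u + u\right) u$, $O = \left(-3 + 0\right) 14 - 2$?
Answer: $-1933$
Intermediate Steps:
$O = -44$ ($O = \left(-3\right) 14 - 2 = -42 - 2 = -44$)
$v{\left(u \right)} = -3 + u^{2}$ ($v{\left(u \right)} = -3 + \frac{\left(u + u\right) u}{2} = -3 + \frac{2 u u}{2} = -3 + \frac{2 u^{2}}{2} = -3 + u^{2}$)
$- v{\left(O \right)} = - (-3 + \left(-44\right)^{2}) = - (-3 + 1936) = \left(-1\right) 1933 = -1933$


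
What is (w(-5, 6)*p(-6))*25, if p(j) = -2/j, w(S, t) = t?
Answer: 50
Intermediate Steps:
(w(-5, 6)*p(-6))*25 = (6*(-2/(-6)))*25 = (6*(-2*(-⅙)))*25 = (6*(⅓))*25 = 2*25 = 50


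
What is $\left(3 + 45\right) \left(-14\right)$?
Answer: $-672$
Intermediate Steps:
$\left(3 + 45\right) \left(-14\right) = 48 \left(-14\right) = -672$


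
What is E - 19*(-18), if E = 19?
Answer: 361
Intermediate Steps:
E - 19*(-18) = 19 - 19*(-18) = 19 + 342 = 361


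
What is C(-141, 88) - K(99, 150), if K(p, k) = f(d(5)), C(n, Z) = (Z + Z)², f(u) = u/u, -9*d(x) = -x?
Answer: 30975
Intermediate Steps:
d(x) = x/9 (d(x) = -(-1)*x/9 = x/9)
f(u) = 1
C(n, Z) = 4*Z² (C(n, Z) = (2*Z)² = 4*Z²)
K(p, k) = 1
C(-141, 88) - K(99, 150) = 4*88² - 1*1 = 4*7744 - 1 = 30976 - 1 = 30975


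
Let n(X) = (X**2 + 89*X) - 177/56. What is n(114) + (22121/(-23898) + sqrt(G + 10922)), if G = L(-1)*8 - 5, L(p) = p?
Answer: 2211799441/95592 + sqrt(10909) ≈ 23242.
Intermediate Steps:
n(X) = -177/56 + X**2 + 89*X (n(X) = (X**2 + 89*X) - 177*1/56 = (X**2 + 89*X) - 177/56 = -177/56 + X**2 + 89*X)
G = -13 (G = -1*8 - 5 = -8 - 5 = -13)
n(114) + (22121/(-23898) + sqrt(G + 10922)) = (-177/56 + 114**2 + 89*114) + (22121/(-23898) + sqrt(-13 + 10922)) = (-177/56 + 12996 + 10146) + (22121*(-1/23898) + sqrt(10909)) = 1295775/56 + (-22121/23898 + sqrt(10909)) = 2211799441/95592 + sqrt(10909)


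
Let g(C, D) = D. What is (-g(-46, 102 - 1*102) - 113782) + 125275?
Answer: 11493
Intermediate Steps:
(-g(-46, 102 - 1*102) - 113782) + 125275 = (-(102 - 1*102) - 113782) + 125275 = (-(102 - 102) - 113782) + 125275 = (-1*0 - 113782) + 125275 = (0 - 113782) + 125275 = -113782 + 125275 = 11493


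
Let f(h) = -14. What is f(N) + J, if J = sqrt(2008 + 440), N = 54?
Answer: -14 + 12*sqrt(17) ≈ 35.477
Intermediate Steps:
J = 12*sqrt(17) (J = sqrt(2448) = 12*sqrt(17) ≈ 49.477)
f(N) + J = -14 + 12*sqrt(17)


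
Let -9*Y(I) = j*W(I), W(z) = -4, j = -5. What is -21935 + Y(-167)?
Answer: -197435/9 ≈ -21937.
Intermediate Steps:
Y(I) = -20/9 (Y(I) = -(-5)*(-4)/9 = -⅑*20 = -20/9)
-21935 + Y(-167) = -21935 - 20/9 = -197435/9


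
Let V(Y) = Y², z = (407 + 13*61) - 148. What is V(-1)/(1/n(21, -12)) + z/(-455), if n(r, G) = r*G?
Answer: -115712/455 ≈ -254.31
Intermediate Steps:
z = 1052 (z = (407 + 793) - 148 = 1200 - 148 = 1052)
n(r, G) = G*r
V(-1)/(1/n(21, -12)) + z/(-455) = (-1)²/(1/(-12*21)) + 1052/(-455) = 1/1/(-252) + 1052*(-1/455) = 1/(-1/252) - 1052/455 = 1*(-252) - 1052/455 = -252 - 1052/455 = -115712/455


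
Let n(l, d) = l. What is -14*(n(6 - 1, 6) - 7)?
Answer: 28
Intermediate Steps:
-14*(n(6 - 1, 6) - 7) = -14*((6 - 1) - 7) = -14*(5 - 7) = -14*(-2) = 28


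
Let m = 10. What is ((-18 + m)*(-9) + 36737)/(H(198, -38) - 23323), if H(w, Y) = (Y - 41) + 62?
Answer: -36809/23340 ≈ -1.5771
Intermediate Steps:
H(w, Y) = 21 + Y (H(w, Y) = (-41 + Y) + 62 = 21 + Y)
((-18 + m)*(-9) + 36737)/(H(198, -38) - 23323) = ((-18 + 10)*(-9) + 36737)/((21 - 38) - 23323) = (-8*(-9) + 36737)/(-17 - 23323) = (72 + 36737)/(-23340) = 36809*(-1/23340) = -36809/23340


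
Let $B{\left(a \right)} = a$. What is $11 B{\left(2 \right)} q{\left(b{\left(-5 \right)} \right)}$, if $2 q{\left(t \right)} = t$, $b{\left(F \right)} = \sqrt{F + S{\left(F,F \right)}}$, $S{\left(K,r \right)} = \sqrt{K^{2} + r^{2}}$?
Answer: $11 \sqrt{-5 + 5 \sqrt{2}} \approx 15.83$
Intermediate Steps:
$b{\left(F \right)} = \sqrt{F + \sqrt{2} \sqrt{F^{2}}}$ ($b{\left(F \right)} = \sqrt{F + \sqrt{F^{2} + F^{2}}} = \sqrt{F + \sqrt{2 F^{2}}} = \sqrt{F + \sqrt{2} \sqrt{F^{2}}}$)
$q{\left(t \right)} = \frac{t}{2}$
$11 B{\left(2 \right)} q{\left(b{\left(-5 \right)} \right)} = 11 \cdot 2 \frac{\sqrt{-5 + \sqrt{2} \sqrt{\left(-5\right)^{2}}}}{2} = 22 \frac{\sqrt{-5 + \sqrt{2} \sqrt{25}}}{2} = 22 \frac{\sqrt{-5 + \sqrt{2} \cdot 5}}{2} = 22 \frac{\sqrt{-5 + 5 \sqrt{2}}}{2} = 11 \sqrt{-5 + 5 \sqrt{2}}$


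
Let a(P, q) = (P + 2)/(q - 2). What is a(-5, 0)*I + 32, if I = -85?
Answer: -191/2 ≈ -95.500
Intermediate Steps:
a(P, q) = (2 + P)/(-2 + q)
a(-5, 0)*I + 32 = ((2 - 5)/(-2 + 0))*(-85) + 32 = (-3/(-2))*(-85) + 32 = -1/2*(-3)*(-85) + 32 = (3/2)*(-85) + 32 = -255/2 + 32 = -191/2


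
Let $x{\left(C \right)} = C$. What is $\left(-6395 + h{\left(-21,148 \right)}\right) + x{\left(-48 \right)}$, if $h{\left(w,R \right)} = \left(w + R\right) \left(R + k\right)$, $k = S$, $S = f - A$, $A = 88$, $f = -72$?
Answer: $-7967$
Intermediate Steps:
$S = -160$ ($S = -72 - 88 = -160$)
$k = -160$
$h{\left(w,R \right)} = \left(-160 + R\right) \left(R + w\right)$ ($h{\left(w,R \right)} = \left(w + R\right) \left(R - 160\right) = \left(R + w\right) \left(-160 + R\right) = \left(-160 + R\right) \left(R + w\right)$)
$\left(-6395 + h{\left(-21,148 \right)}\right) + x{\left(-48 \right)} = \left(-6395 + \left(148^{2} - 23680 - -3360 + 148 \left(-21\right)\right)\right) - 48 = \left(-6395 + \left(21904 - 23680 + 3360 - 3108\right)\right) - 48 = \left(-6395 - 1524\right) - 48 = -7919 - 48 = -7967$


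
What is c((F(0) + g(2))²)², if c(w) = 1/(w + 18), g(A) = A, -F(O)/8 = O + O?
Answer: 1/484 ≈ 0.0020661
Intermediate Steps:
F(O) = -16*O (F(O) = -8*(O + O) = -16*O)
c(w) = 1/(18 + w)
c((F(0) + g(2))²)² = (1/(18 + (-16*0 + 2)²))² = (1/(18 + (0 + 2)²))² = (1/(18 + 2²))² = (1/(18 + 4))² = (1/22)² = 1/484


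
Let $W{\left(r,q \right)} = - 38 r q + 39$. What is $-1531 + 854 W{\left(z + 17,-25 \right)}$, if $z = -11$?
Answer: $4899575$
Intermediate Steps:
$W{\left(r,q \right)} = 39 - 38 q r$ ($W{\left(r,q \right)} = - 38 q r + 39 = 39 - 38 q r$)
$-1531 + 854 W{\left(z + 17,-25 \right)} = -1531 + 854 \left(39 - - 950 \left(-11 + 17\right)\right) = -1531 + 854 \left(39 - \left(-950\right) 6\right) = -1531 + 854 \left(39 + 5700\right) = -1531 + 854 \cdot 5739 = -1531 + 4901106 = 4899575$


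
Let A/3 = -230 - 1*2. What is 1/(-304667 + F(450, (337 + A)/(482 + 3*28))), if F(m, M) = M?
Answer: -566/172441881 ≈ -3.2823e-6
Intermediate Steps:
A = -696 (A = 3*(-230 - 1*2) = 3*(-230 - 2) = 3*(-232) = -696)
1/(-304667 + F(450, (337 + A)/(482 + 3*28))) = 1/(-304667 + (337 - 696)/(482 + 3*28)) = 1/(-304667 - 359/(482 + 84)) = 1/(-304667 - 359/566) = 1/(-172441881/566) = -566/172441881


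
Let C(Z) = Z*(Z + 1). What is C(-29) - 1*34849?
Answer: -34037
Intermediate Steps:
C(Z) = Z*(1 + Z)
C(-29) - 1*34849 = -29*(1 - 29) - 1*34849 = -29*(-28) - 34849 = 812 - 34849 = -34037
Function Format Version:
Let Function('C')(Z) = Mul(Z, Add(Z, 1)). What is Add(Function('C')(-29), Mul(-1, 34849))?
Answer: -34037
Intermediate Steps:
Function('C')(Z) = Mul(Z, Add(1, Z))
Add(Function('C')(-29), Mul(-1, 34849)) = Add(Mul(-29, Add(1, -29)), Mul(-1, 34849)) = Add(Mul(-29, -28), -34849) = Add(812, -34849) = -34037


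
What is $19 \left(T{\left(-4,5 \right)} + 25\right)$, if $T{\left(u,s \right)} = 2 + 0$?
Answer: $513$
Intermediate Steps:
$T{\left(u,s \right)} = 2$
$19 \left(T{\left(-4,5 \right)} + 25\right) = 19 \left(2 + 25\right) = 19 \cdot 27 = 513$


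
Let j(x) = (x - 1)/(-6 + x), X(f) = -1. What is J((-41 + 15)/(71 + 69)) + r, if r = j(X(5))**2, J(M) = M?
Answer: -51/490 ≈ -0.10408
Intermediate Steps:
j(x) = (-1 + x)/(-6 + x)
r = 4/49 (r = ((-1 - 1)/(-6 - 1))**2 = (-2/(-7))**2 = (-1/7*(-2))**2 = (2/7)**2 = 4/49 ≈ 0.081633)
J((-41 + 15)/(71 + 69)) + r = (-41 + 15)/(71 + 69) + 4/49 = -26/140 + 4/49 = -26*1/140 + 4/49 = -13/70 + 4/49 = -51/490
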